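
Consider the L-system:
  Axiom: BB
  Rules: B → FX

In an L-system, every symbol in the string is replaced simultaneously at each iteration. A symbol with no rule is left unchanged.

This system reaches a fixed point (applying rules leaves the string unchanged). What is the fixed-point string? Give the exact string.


Answer: FXFX

Derivation:
Step 0: BB
Step 1: FXFX
Step 2: FXFX  (unchanged — fixed point at step 1)


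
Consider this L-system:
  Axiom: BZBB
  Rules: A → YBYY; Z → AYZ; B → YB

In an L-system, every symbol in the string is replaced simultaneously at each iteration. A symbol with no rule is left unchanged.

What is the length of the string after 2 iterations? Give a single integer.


Step 0: length = 4
Step 1: length = 9
Step 2: length = 17

Answer: 17


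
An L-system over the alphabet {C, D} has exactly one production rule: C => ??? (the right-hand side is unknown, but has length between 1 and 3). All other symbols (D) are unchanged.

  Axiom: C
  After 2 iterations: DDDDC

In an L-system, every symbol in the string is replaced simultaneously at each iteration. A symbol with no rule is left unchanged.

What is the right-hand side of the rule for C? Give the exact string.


Trying C => DDC:
  Step 0: C
  Step 1: DDC
  Step 2: DDDDC
Matches the given result.

Answer: DDC


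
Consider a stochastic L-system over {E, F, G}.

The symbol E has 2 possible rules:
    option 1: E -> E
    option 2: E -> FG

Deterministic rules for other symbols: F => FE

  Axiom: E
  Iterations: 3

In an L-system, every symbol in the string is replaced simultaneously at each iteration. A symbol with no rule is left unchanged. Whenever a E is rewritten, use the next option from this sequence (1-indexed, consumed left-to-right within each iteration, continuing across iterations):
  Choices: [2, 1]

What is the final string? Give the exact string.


Answer: FEEG

Derivation:
Step 0: E
Step 1: FG  (used choices [2])
Step 2: FEG  (used choices [])
Step 3: FEEG  (used choices [1])


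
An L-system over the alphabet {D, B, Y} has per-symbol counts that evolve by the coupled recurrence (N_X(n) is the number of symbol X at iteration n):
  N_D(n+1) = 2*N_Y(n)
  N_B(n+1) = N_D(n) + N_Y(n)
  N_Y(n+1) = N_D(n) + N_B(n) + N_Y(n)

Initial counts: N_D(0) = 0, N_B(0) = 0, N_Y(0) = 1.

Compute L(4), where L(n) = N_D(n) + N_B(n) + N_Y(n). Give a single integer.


Answer: 58

Derivation:
Step 0: N_D=0, N_B=0, N_Y=1, L=1
Step 1: N_D=2, N_B=1, N_Y=1, L=4
Step 2: N_D=2, N_B=3, N_Y=4, L=9
Step 3: N_D=8, N_B=6, N_Y=9, L=23
Step 4: N_D=18, N_B=17, N_Y=23, L=58


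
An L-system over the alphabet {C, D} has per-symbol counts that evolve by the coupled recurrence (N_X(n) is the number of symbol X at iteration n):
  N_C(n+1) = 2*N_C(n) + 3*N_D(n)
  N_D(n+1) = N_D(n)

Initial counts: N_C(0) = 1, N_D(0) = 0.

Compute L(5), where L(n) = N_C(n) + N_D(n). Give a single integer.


Answer: 32

Derivation:
Step 0: N_C=1, N_D=0, L=1
Step 1: N_C=2, N_D=0, L=2
Step 2: N_C=4, N_D=0, L=4
Step 3: N_C=8, N_D=0, L=8
Step 4: N_C=16, N_D=0, L=16
Step 5: N_C=32, N_D=0, L=32


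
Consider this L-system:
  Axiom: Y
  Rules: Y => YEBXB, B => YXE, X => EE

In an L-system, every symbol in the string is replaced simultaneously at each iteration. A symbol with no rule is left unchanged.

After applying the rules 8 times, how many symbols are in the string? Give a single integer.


Answer: 1190

Derivation:
Step 0: length = 1
Step 1: length = 5
Step 2: length = 14
Step 3: length = 33
Step 4: length = 70
Step 5: length = 145
Step 6: length = 294
Step 7: length = 593
Step 8: length = 1190


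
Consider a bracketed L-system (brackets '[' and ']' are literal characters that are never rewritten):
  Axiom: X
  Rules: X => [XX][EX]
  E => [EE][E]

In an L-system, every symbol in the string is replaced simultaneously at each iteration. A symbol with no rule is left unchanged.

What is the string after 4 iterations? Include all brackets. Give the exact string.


Answer: [[[[XX][EX][XX][EX]][[EE][E][XX][EX]][[XX][EX][XX][EX]][[EE][E][XX][EX]]][[[EE][E][EE][E]][[EE][E]][[XX][EX][XX][EX]][[EE][E][XX][EX]]][[[XX][EX][XX][EX]][[EE][E][XX][EX]][[XX][EX][XX][EX]][[EE][E][XX][EX]]][[[EE][E][EE][E]][[EE][E]][[XX][EX][XX][EX]][[EE][E][XX][EX]]]][[[[EE][E][EE][E]][[EE][E]][[EE][E][EE][E]][[EE][E]]][[[EE][E][EE][E]][[EE][E]]][[[XX][EX][XX][EX]][[EE][E][XX][EX]][[XX][EX][XX][EX]][[EE][E][XX][EX]]][[[EE][E][EE][E]][[EE][E]][[XX][EX][XX][EX]][[EE][E][XX][EX]]]]

Derivation:
Step 0: X
Step 1: [XX][EX]
Step 2: [[XX][EX][XX][EX]][[EE][E][XX][EX]]
Step 3: [[[XX][EX][XX][EX]][[EE][E][XX][EX]][[XX][EX][XX][EX]][[EE][E][XX][EX]]][[[EE][E][EE][E]][[EE][E]][[XX][EX][XX][EX]][[EE][E][XX][EX]]]
Step 4: [[[[XX][EX][XX][EX]][[EE][E][XX][EX]][[XX][EX][XX][EX]][[EE][E][XX][EX]]][[[EE][E][EE][E]][[EE][E]][[XX][EX][XX][EX]][[EE][E][XX][EX]]][[[XX][EX][XX][EX]][[EE][E][XX][EX]][[XX][EX][XX][EX]][[EE][E][XX][EX]]][[[EE][E][EE][E]][[EE][E]][[XX][EX][XX][EX]][[EE][E][XX][EX]]]][[[[EE][E][EE][E]][[EE][E]][[EE][E][EE][E]][[EE][E]]][[[EE][E][EE][E]][[EE][E]]][[[XX][EX][XX][EX]][[EE][E][XX][EX]][[XX][EX][XX][EX]][[EE][E][XX][EX]]][[[EE][E][EE][E]][[EE][E]][[XX][EX][XX][EX]][[EE][E][XX][EX]]]]


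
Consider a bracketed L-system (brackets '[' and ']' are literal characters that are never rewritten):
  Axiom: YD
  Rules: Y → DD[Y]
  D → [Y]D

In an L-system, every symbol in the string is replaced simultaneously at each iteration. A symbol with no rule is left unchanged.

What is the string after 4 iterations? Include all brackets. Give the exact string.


Answer: [[Y]D[Y]D[DD[Y]]][DD[Y]][Y]D[[Y]D[Y]D[DD[Y]]][DD[Y]][Y]D[[DD[Y]][Y]D[DD[Y]][Y]D[[Y]D[Y]D[DD[Y]]]][[DD[Y]][Y]D[DD[Y]][Y]D[[Y]D[Y]D[DD[Y]]]][[Y]D[Y]D[DD[Y]]][DD[Y]][Y]D

Derivation:
Step 0: YD
Step 1: DD[Y][Y]D
Step 2: [Y]D[Y]D[DD[Y]][DD[Y]][Y]D
Step 3: [DD[Y]][Y]D[DD[Y]][Y]D[[Y]D[Y]D[DD[Y]]][[Y]D[Y]D[DD[Y]]][DD[Y]][Y]D
Step 4: [[Y]D[Y]D[DD[Y]]][DD[Y]][Y]D[[Y]D[Y]D[DD[Y]]][DD[Y]][Y]D[[DD[Y]][Y]D[DD[Y]][Y]D[[Y]D[Y]D[DD[Y]]]][[DD[Y]][Y]D[DD[Y]][Y]D[[Y]D[Y]D[DD[Y]]]][[Y]D[Y]D[DD[Y]]][DD[Y]][Y]D


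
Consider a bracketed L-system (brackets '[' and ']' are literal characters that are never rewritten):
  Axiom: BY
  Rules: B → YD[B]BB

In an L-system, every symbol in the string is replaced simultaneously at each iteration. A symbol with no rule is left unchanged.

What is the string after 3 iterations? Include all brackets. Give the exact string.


Step 0: BY
Step 1: YD[B]BBY
Step 2: YD[YD[B]BB]YD[B]BBYD[B]BBY
Step 3: YD[YD[YD[B]BB]YD[B]BBYD[B]BB]YD[YD[B]BB]YD[B]BBYD[B]BBYD[YD[B]BB]YD[B]BBYD[B]BBY

Answer: YD[YD[YD[B]BB]YD[B]BBYD[B]BB]YD[YD[B]BB]YD[B]BBYD[B]BBYD[YD[B]BB]YD[B]BBYD[B]BBY


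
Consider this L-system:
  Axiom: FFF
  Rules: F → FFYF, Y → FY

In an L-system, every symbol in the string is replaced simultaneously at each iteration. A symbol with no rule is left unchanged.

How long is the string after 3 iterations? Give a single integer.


Answer: 144

Derivation:
Step 0: length = 3
Step 1: length = 12
Step 2: length = 42
Step 3: length = 144


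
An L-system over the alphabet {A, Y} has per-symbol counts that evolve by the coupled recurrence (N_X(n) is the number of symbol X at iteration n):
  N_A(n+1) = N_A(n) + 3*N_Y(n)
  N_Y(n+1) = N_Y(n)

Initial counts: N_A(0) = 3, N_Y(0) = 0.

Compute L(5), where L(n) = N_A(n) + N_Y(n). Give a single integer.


Step 0: N_A=3, N_Y=0, L=3
Step 1: N_A=3, N_Y=0, L=3
Step 2: N_A=3, N_Y=0, L=3
Step 3: N_A=3, N_Y=0, L=3
Step 4: N_A=3, N_Y=0, L=3
Step 5: N_A=3, N_Y=0, L=3

Answer: 3


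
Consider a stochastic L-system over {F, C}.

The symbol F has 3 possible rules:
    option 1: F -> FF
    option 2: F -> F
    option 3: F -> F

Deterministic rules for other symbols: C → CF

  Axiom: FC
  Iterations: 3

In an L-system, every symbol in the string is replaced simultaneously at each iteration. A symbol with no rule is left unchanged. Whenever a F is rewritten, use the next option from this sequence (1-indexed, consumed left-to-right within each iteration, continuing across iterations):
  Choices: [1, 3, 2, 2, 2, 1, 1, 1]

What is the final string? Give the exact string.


Answer: FFFCFFFFF

Derivation:
Step 0: FC
Step 1: FFCF  (used choices [1])
Step 2: FFCFF  (used choices [3, 2, 2])
Step 3: FFFCFFFFF  (used choices [2, 1, 1, 1])


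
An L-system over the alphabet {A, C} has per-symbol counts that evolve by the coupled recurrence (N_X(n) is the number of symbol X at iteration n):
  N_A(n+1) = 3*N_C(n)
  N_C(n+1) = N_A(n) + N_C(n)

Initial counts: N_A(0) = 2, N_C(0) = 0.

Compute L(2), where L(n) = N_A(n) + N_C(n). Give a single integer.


Step 0: N_A=2, N_C=0, L=2
Step 1: N_A=0, N_C=2, L=2
Step 2: N_A=6, N_C=2, L=8

Answer: 8


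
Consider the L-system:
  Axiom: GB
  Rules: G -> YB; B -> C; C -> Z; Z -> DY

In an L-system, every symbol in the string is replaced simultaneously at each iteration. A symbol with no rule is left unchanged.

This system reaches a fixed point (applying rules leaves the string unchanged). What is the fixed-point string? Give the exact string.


Step 0: GB
Step 1: YBC
Step 2: YCZ
Step 3: YZDY
Step 4: YDYDY
Step 5: YDYDY  (unchanged — fixed point at step 4)

Answer: YDYDY


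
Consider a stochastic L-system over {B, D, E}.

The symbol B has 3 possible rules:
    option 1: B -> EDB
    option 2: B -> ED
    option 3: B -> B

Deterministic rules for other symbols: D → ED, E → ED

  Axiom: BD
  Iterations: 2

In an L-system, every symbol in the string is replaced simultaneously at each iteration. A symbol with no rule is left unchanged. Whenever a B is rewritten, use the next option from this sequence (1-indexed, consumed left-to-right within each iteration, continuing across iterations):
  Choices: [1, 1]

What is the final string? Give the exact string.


Answer: EDEDEDBEDED

Derivation:
Step 0: BD
Step 1: EDBED  (used choices [1])
Step 2: EDEDEDBEDED  (used choices [1])


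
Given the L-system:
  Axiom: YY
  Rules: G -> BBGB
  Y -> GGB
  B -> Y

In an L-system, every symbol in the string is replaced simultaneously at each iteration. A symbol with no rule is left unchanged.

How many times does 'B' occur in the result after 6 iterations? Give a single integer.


Answer: 216

Derivation:
Step 0: YY  (0 'B')
Step 1: GGBGGB  (2 'B')
Step 2: BBGBBBGBYBBGBBBGBY  (12 'B')
Step 3: YYBBGBYYYBBGBYGGBYYBBGBYYYBBGBYGGB  (14 'B')
Step 4: GGBGGBYYBBGBYGGBGGBGGBYYBBGBYGGBBBGBBBGBYGGBGGBYYBBGBYGGBGGBGGBYYBBGBYGGBBBGBBBGBY  (36 'B')
Step 5: BBGBBBGBYBBGBBBGBYGGBGGBYYBBGBYGGBBBGBBBGBYBBGBBBGBYBBGBBBGBYGGBGGBYYBBGBYGGBBBGBBBGBYYYBBGBYYYBBGBYGGBBBGBBBGBYBBGBBBGBYGGBGGBYYBBGBYGGBBBGBBBGBYBBGBBBGBYBBGBBBGBYGGBGGBYYBBGBYGGBBBGBBBGBYYYBBGBYYYBBGBYGGB  (110 'B')
Step 6: YYBBGBYYYBBGBYGGBYYBBGBYYYBBGBYGGBBBGBBBGBYBBGBBBGBYGGBGGBYYBBGBYGGBBBGBBBGBYYYBBGBYYYBBGBYGGBYYBBGBYYYBBGBYGGBYYBBGBYYYBBGBYGGBBBGBBBGBYBBGBBBGBYGGBGGBYYBBGBYGGBBBGBBBGBYYYBBGBYYYBBGBYGGBGGBGGBYYBBGBYGGBGGBGGBYYBBGBYGGBBBGBBBGBYYYBBGBYYYBBGBYGGBYYBBGBYYYBBGBYGGBBBGBBBGBYBBGBBBGBYGGBGGBYYBBGBYGGBBBGBBBGBYYYBBGBYYYBBGBYGGBYYBBGBYYYBBGBYGGBYYBBGBYYYBBGBYGGBBBGBBBGBYBBGBBBGBYGGBGGBYYBBGBYGGBBBGBBBGBYYYBBGBYYYBBGBYGGBGGBGGBYYBBGBYGGBGGBGGBYYBBGBYGGBBBGBBBGBY  (216 'B')


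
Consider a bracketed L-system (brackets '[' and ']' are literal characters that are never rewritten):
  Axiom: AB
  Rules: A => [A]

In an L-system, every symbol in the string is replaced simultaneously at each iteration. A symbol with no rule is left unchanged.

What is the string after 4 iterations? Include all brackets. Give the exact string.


Step 0: AB
Step 1: [A]B
Step 2: [[A]]B
Step 3: [[[A]]]B
Step 4: [[[[A]]]]B

Answer: [[[[A]]]]B


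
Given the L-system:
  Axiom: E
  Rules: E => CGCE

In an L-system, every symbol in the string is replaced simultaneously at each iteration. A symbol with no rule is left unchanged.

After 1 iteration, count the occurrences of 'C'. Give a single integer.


Answer: 2

Derivation:
Step 0: E  (0 'C')
Step 1: CGCE  (2 'C')


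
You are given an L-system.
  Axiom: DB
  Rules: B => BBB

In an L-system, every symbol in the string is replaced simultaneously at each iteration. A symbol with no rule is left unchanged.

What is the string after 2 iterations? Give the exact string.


Step 0: DB
Step 1: DBBB
Step 2: DBBBBBBBBB

Answer: DBBBBBBBBB


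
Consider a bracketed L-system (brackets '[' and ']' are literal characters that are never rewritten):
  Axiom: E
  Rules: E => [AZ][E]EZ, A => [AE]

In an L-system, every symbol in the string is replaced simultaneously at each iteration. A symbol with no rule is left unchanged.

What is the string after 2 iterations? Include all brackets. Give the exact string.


Answer: [[AE]Z][[AZ][E]EZ][AZ][E]EZZ

Derivation:
Step 0: E
Step 1: [AZ][E]EZ
Step 2: [[AE]Z][[AZ][E]EZ][AZ][E]EZZ


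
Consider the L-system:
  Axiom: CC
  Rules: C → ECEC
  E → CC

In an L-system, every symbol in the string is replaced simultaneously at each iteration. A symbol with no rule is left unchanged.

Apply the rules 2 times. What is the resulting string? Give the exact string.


Step 0: CC
Step 1: ECECECEC
Step 2: CCECECCCECECCCECECCCECEC

Answer: CCECECCCECECCCECECCCECEC


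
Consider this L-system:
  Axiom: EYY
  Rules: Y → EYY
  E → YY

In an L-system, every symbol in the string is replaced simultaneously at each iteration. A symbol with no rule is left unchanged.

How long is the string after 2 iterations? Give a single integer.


Answer: 22

Derivation:
Step 0: length = 3
Step 1: length = 8
Step 2: length = 22


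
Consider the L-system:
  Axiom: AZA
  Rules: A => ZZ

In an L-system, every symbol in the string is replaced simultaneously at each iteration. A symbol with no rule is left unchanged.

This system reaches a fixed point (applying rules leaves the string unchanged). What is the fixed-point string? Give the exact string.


Answer: ZZZZZ

Derivation:
Step 0: AZA
Step 1: ZZZZZ
Step 2: ZZZZZ  (unchanged — fixed point at step 1)


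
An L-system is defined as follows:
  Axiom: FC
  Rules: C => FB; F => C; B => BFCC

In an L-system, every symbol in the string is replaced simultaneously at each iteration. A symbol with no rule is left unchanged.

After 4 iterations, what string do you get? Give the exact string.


Step 0: FC
Step 1: CFB
Step 2: FBCBFCC
Step 3: CBFCCFBBFCCCFBFB
Step 4: FBBFCCCFBFBCBFCCBFCCCFBFBFBCBFCCCBFCC

Answer: FBBFCCCFBFBCBFCCBFCCCFBFBFBCBFCCCBFCC


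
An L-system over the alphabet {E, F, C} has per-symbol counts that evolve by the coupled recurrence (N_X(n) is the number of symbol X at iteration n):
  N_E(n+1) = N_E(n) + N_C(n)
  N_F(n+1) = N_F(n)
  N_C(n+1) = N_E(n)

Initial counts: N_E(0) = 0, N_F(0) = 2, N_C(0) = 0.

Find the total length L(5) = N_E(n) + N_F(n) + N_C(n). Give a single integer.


Answer: 2

Derivation:
Step 0: N_E=0, N_F=2, N_C=0, L=2
Step 1: N_E=0, N_F=2, N_C=0, L=2
Step 2: N_E=0, N_F=2, N_C=0, L=2
Step 3: N_E=0, N_F=2, N_C=0, L=2
Step 4: N_E=0, N_F=2, N_C=0, L=2
Step 5: N_E=0, N_F=2, N_C=0, L=2


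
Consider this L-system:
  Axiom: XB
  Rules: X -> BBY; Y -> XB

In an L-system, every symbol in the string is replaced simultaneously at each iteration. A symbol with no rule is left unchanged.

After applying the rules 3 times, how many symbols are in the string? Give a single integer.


Answer: 7

Derivation:
Step 0: length = 2
Step 1: length = 4
Step 2: length = 5
Step 3: length = 7


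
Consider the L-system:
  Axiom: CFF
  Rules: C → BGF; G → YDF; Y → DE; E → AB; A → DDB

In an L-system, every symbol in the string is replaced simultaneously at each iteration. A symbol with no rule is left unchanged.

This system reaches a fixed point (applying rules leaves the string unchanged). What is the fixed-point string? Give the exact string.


Answer: BDDDBBDFFFF

Derivation:
Step 0: CFF
Step 1: BGFFF
Step 2: BYDFFFF
Step 3: BDEDFFFF
Step 4: BDABDFFFF
Step 5: BDDDBBDFFFF
Step 6: BDDDBBDFFFF  (unchanged — fixed point at step 5)


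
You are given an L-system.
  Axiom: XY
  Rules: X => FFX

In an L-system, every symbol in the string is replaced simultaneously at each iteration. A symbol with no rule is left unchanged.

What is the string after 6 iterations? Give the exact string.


Step 0: XY
Step 1: FFXY
Step 2: FFFFXY
Step 3: FFFFFFXY
Step 4: FFFFFFFFXY
Step 5: FFFFFFFFFFXY
Step 6: FFFFFFFFFFFFXY

Answer: FFFFFFFFFFFFXY


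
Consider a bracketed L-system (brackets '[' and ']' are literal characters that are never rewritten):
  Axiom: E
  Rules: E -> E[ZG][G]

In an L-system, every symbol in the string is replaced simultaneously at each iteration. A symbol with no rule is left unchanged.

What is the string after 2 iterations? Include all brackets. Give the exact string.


Answer: E[ZG][G][ZG][G]

Derivation:
Step 0: E
Step 1: E[ZG][G]
Step 2: E[ZG][G][ZG][G]


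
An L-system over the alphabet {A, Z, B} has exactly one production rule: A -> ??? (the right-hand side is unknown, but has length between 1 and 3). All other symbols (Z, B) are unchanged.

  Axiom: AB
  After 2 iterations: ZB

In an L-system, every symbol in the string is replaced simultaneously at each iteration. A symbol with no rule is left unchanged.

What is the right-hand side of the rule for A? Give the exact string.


Trying A -> Z:
  Step 0: AB
  Step 1: ZB
  Step 2: ZB
Matches the given result.

Answer: Z


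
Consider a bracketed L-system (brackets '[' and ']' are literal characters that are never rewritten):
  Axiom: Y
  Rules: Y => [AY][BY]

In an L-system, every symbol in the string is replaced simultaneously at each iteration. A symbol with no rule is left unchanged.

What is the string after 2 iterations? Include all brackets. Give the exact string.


Answer: [A[AY][BY]][B[AY][BY]]

Derivation:
Step 0: Y
Step 1: [AY][BY]
Step 2: [A[AY][BY]][B[AY][BY]]


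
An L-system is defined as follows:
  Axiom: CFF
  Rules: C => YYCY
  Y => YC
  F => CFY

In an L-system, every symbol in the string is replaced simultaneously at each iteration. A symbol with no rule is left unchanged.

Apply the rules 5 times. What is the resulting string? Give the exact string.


Step 0: CFF
Step 1: YYCYCFYCFY
Step 2: YCYCYYCYYCYYCYCFYYCYYCYCFYYC
Step 3: YCYYCYYCYYCYYCYCYYCYYCYCYYCYYCYCYYCYYCYYCYCFYYCYCYYCYYCYCYYCYYCYYCYCFYYCYCYYCY
Step 4: YCYYCYYCYCYYCYYCYCYYCYYCYCYYCYYCYCYYCYYCYYCYYCYCYYCYYCYCYYCYYCYYCYYCYCYYCYYCYCYYCYYCYYCYYCYCYYCYYCYCYYCYYCYCYYCYYCYYCYCFYYCYCYYCYYCYYCYYCYCYYCYYCYCYYCYYCYYCYYCYCYYCYYCYCYYCYYCYCYYCYYCYYCYCFYYCYCYYCYYCYYCYYCYCYYCYYC
Step 5: YCYYCYYCYCYYCYYCYCYYCYYCYYCYYCYCYYCYYCYCYYCYYCYYCYYCYCYYCYYCYCYYCYYCYYCYYCYCYYCYYCYCYYCYYCYYCYYCYCYYCYYCYCYYCYYCYCYYCYYCYCYYCYYCYYCYYCYCYYCYYCYCYYCYYCYYCYYCYCYYCYYCYCYYCYYCYCYYCYYCYCYYCYYCYYCYYCYCYYCYYCYCYYCYYCYYCYYCYCYYCYYCYCYYCYYCYCYYCYYCYCYYCYYCYYCYYCYCYYCYYCYCYYCYYCYYCYYCYCYYCYYCYCYYCYYCYYCYYCYCYYCYYCYCYYCYYCYCYYCYYCYYCYCFYYCYCYYCYYCYYCYYCYCYYCYYCYCYYCYYCYCYYCYYCYCYYCYYCYYCYYCYCYYCYYCYCYYCYYCYYCYYCYCYYCYYCYCYYCYYCYCYYCYYCYCYYCYYCYYCYYCYCYYCYYCYCYYCYYCYYCYYCYCYYCYYCYCYYCYYCYYCYYCYCYYCYYCYCYYCYYCYCYYCYYCYYCYCFYYCYCYYCYYCYYCYYCYCYYCYYCYCYYCYYCYCYYCYYCYCYYCYYCYYCYYCYCYYCYYCYCYYCY

Answer: YCYYCYYCYCYYCYYCYCYYCYYCYYCYYCYCYYCYYCYCYYCYYCYYCYYCYCYYCYYCYCYYCYYCYYCYYCYCYYCYYCYCYYCYYCYYCYYCYCYYCYYCYCYYCYYCYCYYCYYCYCYYCYYCYYCYYCYCYYCYYCYCYYCYYCYYCYYCYCYYCYYCYCYYCYYCYCYYCYYCYCYYCYYCYYCYYCYCYYCYYCYCYYCYYCYYCYYCYCYYCYYCYCYYCYYCYCYYCYYCYCYYCYYCYYCYYCYCYYCYYCYCYYCYYCYYCYYCYCYYCYYCYCYYCYYCYYCYYCYCYYCYYCYCYYCYYCYCYYCYYCYYCYCFYYCYCYYCYYCYYCYYCYCYYCYYCYCYYCYYCYCYYCYYCYCYYCYYCYYCYYCYCYYCYYCYCYYCYYCYYCYYCYCYYCYYCYCYYCYYCYCYYCYYCYCYYCYYCYYCYYCYCYYCYYCYCYYCYYCYYCYYCYCYYCYYCYCYYCYYCYYCYYCYCYYCYYCYCYYCYYCYCYYCYYCYYCYCFYYCYCYYCYYCYYCYYCYCYYCYYCYCYYCYYCYCYYCYYCYCYYCYYCYYCYYCYCYYCYYCYCYYCY


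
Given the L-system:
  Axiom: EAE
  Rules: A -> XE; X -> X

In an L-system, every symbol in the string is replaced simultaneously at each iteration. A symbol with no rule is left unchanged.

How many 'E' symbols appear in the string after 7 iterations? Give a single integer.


Step 0: EAE  (2 'E')
Step 1: EXEE  (3 'E')
Step 2: EXEE  (3 'E')
Step 3: EXEE  (3 'E')
Step 4: EXEE  (3 'E')
Step 5: EXEE  (3 'E')
Step 6: EXEE  (3 'E')
Step 7: EXEE  (3 'E')

Answer: 3


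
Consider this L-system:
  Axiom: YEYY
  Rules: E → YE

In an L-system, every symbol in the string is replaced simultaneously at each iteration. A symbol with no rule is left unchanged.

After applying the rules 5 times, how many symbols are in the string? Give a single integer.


Answer: 9

Derivation:
Step 0: length = 4
Step 1: length = 5
Step 2: length = 6
Step 3: length = 7
Step 4: length = 8
Step 5: length = 9


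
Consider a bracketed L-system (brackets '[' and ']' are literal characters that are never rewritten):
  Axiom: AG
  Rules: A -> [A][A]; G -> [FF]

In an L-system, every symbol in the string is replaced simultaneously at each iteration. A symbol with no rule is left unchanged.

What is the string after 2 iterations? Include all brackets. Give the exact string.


Step 0: AG
Step 1: [A][A][FF]
Step 2: [[A][A]][[A][A]][FF]

Answer: [[A][A]][[A][A]][FF]


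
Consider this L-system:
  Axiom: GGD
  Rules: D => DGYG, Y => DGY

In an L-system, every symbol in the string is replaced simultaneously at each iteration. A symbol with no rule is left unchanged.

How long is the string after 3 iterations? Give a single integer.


Step 0: length = 3
Step 1: length = 6
Step 2: length = 11
Step 3: length = 21

Answer: 21


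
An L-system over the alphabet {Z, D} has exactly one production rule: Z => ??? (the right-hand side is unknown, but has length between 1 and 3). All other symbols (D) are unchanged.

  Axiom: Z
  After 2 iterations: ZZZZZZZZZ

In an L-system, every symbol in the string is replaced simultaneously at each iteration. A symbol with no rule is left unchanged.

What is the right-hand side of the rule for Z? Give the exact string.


Answer: ZZZ

Derivation:
Trying Z => ZZZ:
  Step 0: Z
  Step 1: ZZZ
  Step 2: ZZZZZZZZZ
Matches the given result.


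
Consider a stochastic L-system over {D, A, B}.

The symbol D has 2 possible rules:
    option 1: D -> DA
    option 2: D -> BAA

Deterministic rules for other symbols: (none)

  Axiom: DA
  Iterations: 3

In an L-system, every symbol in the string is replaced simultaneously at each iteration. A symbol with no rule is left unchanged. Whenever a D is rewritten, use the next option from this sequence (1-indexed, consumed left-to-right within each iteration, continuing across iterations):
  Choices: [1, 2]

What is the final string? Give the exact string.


Answer: BAAAA

Derivation:
Step 0: DA
Step 1: DAA  (used choices [1])
Step 2: BAAAA  (used choices [2])
Step 3: BAAAA  (used choices [])


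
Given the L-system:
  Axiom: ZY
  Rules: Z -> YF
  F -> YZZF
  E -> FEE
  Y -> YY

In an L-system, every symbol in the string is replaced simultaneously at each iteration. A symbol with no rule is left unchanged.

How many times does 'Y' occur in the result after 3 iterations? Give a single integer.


Answer: 17

Derivation:
Step 0: ZY  (1 'Y')
Step 1: YFYY  (3 'Y')
Step 2: YYYZZFYYYY  (7 'Y')
Step 3: YYYYYYYFYFYZZFYYYYYYYY  (17 'Y')


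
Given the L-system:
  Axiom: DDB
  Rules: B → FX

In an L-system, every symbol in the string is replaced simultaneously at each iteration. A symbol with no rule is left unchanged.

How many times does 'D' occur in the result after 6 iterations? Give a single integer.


Answer: 2

Derivation:
Step 0: DDB  (2 'D')
Step 1: DDFX  (2 'D')
Step 2: DDFX  (2 'D')
Step 3: DDFX  (2 'D')
Step 4: DDFX  (2 'D')
Step 5: DDFX  (2 'D')
Step 6: DDFX  (2 'D')


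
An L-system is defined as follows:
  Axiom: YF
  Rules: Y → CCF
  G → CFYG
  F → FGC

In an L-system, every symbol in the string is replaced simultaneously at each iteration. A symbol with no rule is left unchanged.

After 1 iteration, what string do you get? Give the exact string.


Step 0: YF
Step 1: CCFFGC

Answer: CCFFGC


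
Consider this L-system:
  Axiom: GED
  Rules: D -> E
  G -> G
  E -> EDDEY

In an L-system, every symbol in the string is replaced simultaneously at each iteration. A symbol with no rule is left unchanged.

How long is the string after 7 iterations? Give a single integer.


Step 0: length = 3
Step 1: length = 7
Step 2: length = 19
Step 3: length = 51
Step 4: length = 139
Step 5: length = 379
Step 6: length = 1035
Step 7: length = 2827

Answer: 2827


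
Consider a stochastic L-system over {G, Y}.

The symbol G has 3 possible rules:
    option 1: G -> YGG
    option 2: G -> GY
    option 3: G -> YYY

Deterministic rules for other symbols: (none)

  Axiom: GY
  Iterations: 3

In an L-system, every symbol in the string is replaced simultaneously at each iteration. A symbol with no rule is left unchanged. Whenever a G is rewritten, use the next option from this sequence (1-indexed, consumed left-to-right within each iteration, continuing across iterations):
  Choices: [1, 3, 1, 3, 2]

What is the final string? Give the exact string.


Step 0: GY
Step 1: YGGY  (used choices [1])
Step 2: YYYYYGGY  (used choices [3, 1])
Step 3: YYYYYYYYGYY  (used choices [3, 2])

Answer: YYYYYYYYGYY


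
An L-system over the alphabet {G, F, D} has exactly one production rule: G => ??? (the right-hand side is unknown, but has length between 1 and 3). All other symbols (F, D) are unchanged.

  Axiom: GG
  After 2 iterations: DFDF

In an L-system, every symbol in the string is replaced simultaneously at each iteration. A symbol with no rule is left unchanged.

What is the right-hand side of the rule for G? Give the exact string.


Trying G => DF:
  Step 0: GG
  Step 1: DFDF
  Step 2: DFDF
Matches the given result.

Answer: DF


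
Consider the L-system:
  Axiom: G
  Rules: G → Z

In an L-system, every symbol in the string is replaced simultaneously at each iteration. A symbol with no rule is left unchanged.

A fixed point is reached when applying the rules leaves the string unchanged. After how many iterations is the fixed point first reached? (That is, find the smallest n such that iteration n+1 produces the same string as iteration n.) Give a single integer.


Step 0: G
Step 1: Z
Step 2: Z  (unchanged — fixed point at step 1)

Answer: 1


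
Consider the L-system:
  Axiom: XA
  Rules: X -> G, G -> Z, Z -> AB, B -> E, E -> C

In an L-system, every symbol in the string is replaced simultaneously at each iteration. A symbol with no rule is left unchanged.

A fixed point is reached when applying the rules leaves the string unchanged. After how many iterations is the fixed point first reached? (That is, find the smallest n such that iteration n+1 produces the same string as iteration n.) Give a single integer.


Step 0: XA
Step 1: GA
Step 2: ZA
Step 3: ABA
Step 4: AEA
Step 5: ACA
Step 6: ACA  (unchanged — fixed point at step 5)

Answer: 5


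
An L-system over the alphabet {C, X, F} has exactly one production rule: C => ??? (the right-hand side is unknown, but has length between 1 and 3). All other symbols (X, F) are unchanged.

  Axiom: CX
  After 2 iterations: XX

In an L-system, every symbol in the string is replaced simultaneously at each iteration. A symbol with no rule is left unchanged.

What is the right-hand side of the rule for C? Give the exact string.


Trying C => X:
  Step 0: CX
  Step 1: XX
  Step 2: XX
Matches the given result.

Answer: X


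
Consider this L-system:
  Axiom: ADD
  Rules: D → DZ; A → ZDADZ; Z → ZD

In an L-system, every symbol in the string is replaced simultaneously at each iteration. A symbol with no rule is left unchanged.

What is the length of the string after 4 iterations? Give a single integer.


Answer: 93

Derivation:
Step 0: length = 3
Step 1: length = 9
Step 2: length = 21
Step 3: length = 45
Step 4: length = 93


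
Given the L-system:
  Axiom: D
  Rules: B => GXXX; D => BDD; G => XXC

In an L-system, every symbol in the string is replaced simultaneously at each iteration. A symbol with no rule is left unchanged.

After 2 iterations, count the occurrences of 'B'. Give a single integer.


Step 0: D  (0 'B')
Step 1: BDD  (1 'B')
Step 2: GXXXBDDBDD  (2 'B')

Answer: 2


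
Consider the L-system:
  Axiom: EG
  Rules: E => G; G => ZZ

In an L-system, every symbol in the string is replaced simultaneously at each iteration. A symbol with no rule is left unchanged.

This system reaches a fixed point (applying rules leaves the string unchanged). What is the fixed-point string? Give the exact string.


Step 0: EG
Step 1: GZZ
Step 2: ZZZZ
Step 3: ZZZZ  (unchanged — fixed point at step 2)

Answer: ZZZZ


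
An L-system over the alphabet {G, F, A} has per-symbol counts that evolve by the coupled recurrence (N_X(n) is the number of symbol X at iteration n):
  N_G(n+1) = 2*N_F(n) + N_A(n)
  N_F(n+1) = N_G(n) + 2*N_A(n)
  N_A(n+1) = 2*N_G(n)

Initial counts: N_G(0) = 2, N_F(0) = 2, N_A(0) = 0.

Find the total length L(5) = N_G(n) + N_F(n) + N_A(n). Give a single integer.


Answer: 512

Derivation:
Step 0: N_G=2, N_F=2, N_A=0, L=4
Step 1: N_G=4, N_F=2, N_A=4, L=10
Step 2: N_G=8, N_F=12, N_A=8, L=28
Step 3: N_G=32, N_F=24, N_A=16, L=72
Step 4: N_G=64, N_F=64, N_A=64, L=192
Step 5: N_G=192, N_F=192, N_A=128, L=512


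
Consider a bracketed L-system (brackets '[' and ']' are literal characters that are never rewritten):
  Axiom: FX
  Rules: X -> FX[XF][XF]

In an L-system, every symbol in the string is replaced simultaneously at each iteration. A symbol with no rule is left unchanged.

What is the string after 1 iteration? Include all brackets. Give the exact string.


Answer: FFX[XF][XF]

Derivation:
Step 0: FX
Step 1: FFX[XF][XF]


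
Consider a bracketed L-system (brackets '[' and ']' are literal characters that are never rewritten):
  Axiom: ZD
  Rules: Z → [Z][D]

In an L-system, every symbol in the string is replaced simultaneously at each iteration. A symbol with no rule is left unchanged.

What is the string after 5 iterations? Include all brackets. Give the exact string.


Step 0: ZD
Step 1: [Z][D]D
Step 2: [[Z][D]][D]D
Step 3: [[[Z][D]][D]][D]D
Step 4: [[[[Z][D]][D]][D]][D]D
Step 5: [[[[[Z][D]][D]][D]][D]][D]D

Answer: [[[[[Z][D]][D]][D]][D]][D]D


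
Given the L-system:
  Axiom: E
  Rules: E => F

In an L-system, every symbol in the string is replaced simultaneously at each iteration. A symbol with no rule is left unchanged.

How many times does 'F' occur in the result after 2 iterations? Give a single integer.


Answer: 1

Derivation:
Step 0: E  (0 'F')
Step 1: F  (1 'F')
Step 2: F  (1 'F')


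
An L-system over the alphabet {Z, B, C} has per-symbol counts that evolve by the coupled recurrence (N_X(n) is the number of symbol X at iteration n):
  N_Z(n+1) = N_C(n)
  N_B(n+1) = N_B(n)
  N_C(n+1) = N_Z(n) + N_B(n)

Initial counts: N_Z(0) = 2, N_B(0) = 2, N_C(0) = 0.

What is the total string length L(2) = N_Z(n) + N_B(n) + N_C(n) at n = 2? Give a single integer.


Answer: 8

Derivation:
Step 0: N_Z=2, N_B=2, N_C=0, L=4
Step 1: N_Z=0, N_B=2, N_C=4, L=6
Step 2: N_Z=4, N_B=2, N_C=2, L=8


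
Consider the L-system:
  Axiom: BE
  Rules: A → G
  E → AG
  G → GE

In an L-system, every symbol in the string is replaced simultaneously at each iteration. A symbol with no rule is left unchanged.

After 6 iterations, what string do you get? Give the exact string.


Step 0: BE
Step 1: BAG
Step 2: BGGE
Step 3: BGEGEAG
Step 4: BGEAGGEAGGGE
Step 5: BGEAGGGEGEAGGGEGEGEAG
Step 6: BGEAGGGEGEGEAGGEAGGGEGEGEAGGEAGGEAGGGE

Answer: BGEAGGGEGEGEAGGEAGGGEGEGEAGGEAGGEAGGGE


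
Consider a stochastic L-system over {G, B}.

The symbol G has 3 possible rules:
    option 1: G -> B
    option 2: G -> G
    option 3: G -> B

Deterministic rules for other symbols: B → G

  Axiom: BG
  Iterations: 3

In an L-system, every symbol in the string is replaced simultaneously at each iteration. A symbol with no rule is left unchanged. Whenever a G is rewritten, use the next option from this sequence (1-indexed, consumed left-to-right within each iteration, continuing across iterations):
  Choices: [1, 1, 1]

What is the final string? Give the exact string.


Step 0: BG
Step 1: GB  (used choices [1])
Step 2: BG  (used choices [1])
Step 3: GB  (used choices [1])

Answer: GB


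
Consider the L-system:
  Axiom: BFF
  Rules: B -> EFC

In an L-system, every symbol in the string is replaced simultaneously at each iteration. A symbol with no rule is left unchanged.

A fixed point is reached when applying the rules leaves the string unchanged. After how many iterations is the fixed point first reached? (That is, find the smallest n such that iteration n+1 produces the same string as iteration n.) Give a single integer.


Answer: 1

Derivation:
Step 0: BFF
Step 1: EFCFF
Step 2: EFCFF  (unchanged — fixed point at step 1)


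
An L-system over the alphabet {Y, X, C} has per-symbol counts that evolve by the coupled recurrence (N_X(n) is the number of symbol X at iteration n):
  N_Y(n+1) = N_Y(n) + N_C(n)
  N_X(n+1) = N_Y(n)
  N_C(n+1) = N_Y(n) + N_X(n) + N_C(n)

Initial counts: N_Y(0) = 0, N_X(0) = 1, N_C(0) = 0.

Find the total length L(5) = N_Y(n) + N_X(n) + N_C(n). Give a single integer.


Answer: 24

Derivation:
Step 0: N_Y=0, N_X=1, N_C=0, L=1
Step 1: N_Y=0, N_X=0, N_C=1, L=1
Step 2: N_Y=1, N_X=0, N_C=1, L=2
Step 3: N_Y=2, N_X=1, N_C=2, L=5
Step 4: N_Y=4, N_X=2, N_C=5, L=11
Step 5: N_Y=9, N_X=4, N_C=11, L=24


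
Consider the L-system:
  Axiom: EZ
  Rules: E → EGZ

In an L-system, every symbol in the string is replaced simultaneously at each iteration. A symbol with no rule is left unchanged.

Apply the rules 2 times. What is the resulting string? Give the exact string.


Step 0: EZ
Step 1: EGZZ
Step 2: EGZGZZ

Answer: EGZGZZ


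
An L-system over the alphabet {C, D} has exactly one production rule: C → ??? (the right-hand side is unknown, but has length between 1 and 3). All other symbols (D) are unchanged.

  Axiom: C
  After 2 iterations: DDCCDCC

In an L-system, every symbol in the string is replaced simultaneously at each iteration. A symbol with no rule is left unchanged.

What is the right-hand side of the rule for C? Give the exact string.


Trying C → DCC:
  Step 0: C
  Step 1: DCC
  Step 2: DDCCDCC
Matches the given result.

Answer: DCC


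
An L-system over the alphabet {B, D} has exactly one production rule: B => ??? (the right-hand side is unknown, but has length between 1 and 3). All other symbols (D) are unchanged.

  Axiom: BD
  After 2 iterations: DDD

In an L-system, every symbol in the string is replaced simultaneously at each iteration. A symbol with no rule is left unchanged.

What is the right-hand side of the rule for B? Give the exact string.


Answer: DD

Derivation:
Trying B => DD:
  Step 0: BD
  Step 1: DDD
  Step 2: DDD
Matches the given result.


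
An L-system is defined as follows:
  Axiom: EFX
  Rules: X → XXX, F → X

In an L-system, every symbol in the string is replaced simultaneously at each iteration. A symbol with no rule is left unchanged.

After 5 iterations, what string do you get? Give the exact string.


Answer: EXXXXXXXXXXXXXXXXXXXXXXXXXXXXXXXXXXXXXXXXXXXXXXXXXXXXXXXXXXXXXXXXXXXXXXXXXXXXXXXXXXXXXXXXXXXXXXXXXXXXXXXXXXXXXXXXXXXXXXXXXXXXXXXXXXXXXXXXXXXXXXXXXXXXXXXXXXXXXXXXXXXXXXXXXXXXXXXXXXXXXXXXXXXXXXXXXXXXXXXXXXXXXXXXXXXXXXXXXXXXXXXXXXXXXXXXXXXXXXXXXXXXXXXXXXXXXXXXXXXXXXXXXXXXXXXXXXXXXXXXXXXXXXXXXXXXXXXXXXXXXXXXXXXXXXXXXXXXXXXXXXXX

Derivation:
Step 0: EFX
Step 1: EXXXX
Step 2: EXXXXXXXXXXXX
Step 3: EXXXXXXXXXXXXXXXXXXXXXXXXXXXXXXXXXXXX
Step 4: EXXXXXXXXXXXXXXXXXXXXXXXXXXXXXXXXXXXXXXXXXXXXXXXXXXXXXXXXXXXXXXXXXXXXXXXXXXXXXXXXXXXXXXXXXXXXXXXXXXXXXXXXXXXX
Step 5: EXXXXXXXXXXXXXXXXXXXXXXXXXXXXXXXXXXXXXXXXXXXXXXXXXXXXXXXXXXXXXXXXXXXXXXXXXXXXXXXXXXXXXXXXXXXXXXXXXXXXXXXXXXXXXXXXXXXXXXXXXXXXXXXXXXXXXXXXXXXXXXXXXXXXXXXXXXXXXXXXXXXXXXXXXXXXXXXXXXXXXXXXXXXXXXXXXXXXXXXXXXXXXXXXXXXXXXXXXXXXXXXXXXXXXXXXXXXXXXXXXXXXXXXXXXXXXXXXXXXXXXXXXXXXXXXXXXXXXXXXXXXXXXXXXXXXXXXXXXXXXXXXXXXXXXXXXXXXXXXXXXXX


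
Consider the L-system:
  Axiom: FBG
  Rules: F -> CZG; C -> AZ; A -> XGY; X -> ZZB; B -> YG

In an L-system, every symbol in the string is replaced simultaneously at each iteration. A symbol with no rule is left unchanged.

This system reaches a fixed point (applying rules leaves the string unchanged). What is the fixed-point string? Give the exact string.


Answer: ZZYGGYZZGYGG

Derivation:
Step 0: FBG
Step 1: CZGYGG
Step 2: AZZGYGG
Step 3: XGYZZGYGG
Step 4: ZZBGYZZGYGG
Step 5: ZZYGGYZZGYGG
Step 6: ZZYGGYZZGYGG  (unchanged — fixed point at step 5)


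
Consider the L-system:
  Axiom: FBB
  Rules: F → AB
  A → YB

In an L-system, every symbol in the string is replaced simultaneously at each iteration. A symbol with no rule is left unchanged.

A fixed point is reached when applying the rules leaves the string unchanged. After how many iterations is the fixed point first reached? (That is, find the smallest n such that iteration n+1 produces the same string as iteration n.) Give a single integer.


Step 0: FBB
Step 1: ABBB
Step 2: YBBBB
Step 3: YBBBB  (unchanged — fixed point at step 2)

Answer: 2


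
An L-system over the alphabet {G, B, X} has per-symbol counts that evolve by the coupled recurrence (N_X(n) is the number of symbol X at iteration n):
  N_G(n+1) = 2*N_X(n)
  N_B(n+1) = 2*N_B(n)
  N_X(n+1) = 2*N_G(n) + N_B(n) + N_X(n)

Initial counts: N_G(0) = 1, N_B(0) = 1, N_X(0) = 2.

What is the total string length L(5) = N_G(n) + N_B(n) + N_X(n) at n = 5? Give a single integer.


Answer: 525

Derivation:
Step 0: N_G=1, N_B=1, N_X=2, L=4
Step 1: N_G=4, N_B=2, N_X=5, L=11
Step 2: N_G=10, N_B=4, N_X=15, L=29
Step 3: N_G=30, N_B=8, N_X=39, L=77
Step 4: N_G=78, N_B=16, N_X=107, L=201
Step 5: N_G=214, N_B=32, N_X=279, L=525


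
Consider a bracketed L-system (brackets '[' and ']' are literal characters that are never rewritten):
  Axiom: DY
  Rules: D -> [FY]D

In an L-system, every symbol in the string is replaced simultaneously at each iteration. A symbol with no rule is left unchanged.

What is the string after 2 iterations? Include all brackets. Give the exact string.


Step 0: DY
Step 1: [FY]DY
Step 2: [FY][FY]DY

Answer: [FY][FY]DY


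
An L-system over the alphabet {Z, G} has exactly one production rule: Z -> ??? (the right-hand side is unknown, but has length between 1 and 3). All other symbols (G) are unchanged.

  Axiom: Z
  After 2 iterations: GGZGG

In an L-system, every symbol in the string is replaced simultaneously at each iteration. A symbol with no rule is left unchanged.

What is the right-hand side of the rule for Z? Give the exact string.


Answer: GZG

Derivation:
Trying Z -> GZG:
  Step 0: Z
  Step 1: GZG
  Step 2: GGZGG
Matches the given result.


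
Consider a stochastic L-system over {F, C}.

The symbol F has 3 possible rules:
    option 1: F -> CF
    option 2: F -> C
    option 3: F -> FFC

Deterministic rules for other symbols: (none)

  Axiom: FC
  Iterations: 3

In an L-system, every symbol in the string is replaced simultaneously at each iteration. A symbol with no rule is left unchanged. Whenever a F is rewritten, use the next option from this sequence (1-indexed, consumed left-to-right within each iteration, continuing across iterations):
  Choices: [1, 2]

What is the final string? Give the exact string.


Answer: CCC

Derivation:
Step 0: FC
Step 1: CFC  (used choices [1])
Step 2: CCC  (used choices [2])
Step 3: CCC  (used choices [])


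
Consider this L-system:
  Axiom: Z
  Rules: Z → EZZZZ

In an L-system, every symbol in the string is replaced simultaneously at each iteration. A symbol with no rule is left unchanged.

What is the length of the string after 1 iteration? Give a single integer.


Step 0: length = 1
Step 1: length = 5

Answer: 5


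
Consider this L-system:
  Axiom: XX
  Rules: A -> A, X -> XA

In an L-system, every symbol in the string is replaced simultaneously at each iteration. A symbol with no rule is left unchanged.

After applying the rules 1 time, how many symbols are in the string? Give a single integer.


Answer: 4

Derivation:
Step 0: length = 2
Step 1: length = 4


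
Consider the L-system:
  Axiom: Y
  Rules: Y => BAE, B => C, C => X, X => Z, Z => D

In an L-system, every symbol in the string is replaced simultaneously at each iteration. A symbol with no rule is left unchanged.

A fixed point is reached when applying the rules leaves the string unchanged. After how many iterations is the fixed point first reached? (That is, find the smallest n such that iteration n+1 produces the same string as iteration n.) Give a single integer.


Step 0: Y
Step 1: BAE
Step 2: CAE
Step 3: XAE
Step 4: ZAE
Step 5: DAE
Step 6: DAE  (unchanged — fixed point at step 5)

Answer: 5
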